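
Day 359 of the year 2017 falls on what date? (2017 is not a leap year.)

Jan has 31 days (359 − 31 = 328 remain).
Feb has 28 days (328 − 28 = 300 remain).
Mar has 31 days (300 − 31 = 269 remain).
Apr has 30 days (269 − 30 = 239 remain).
May has 31 days (239 − 31 = 208 remain).
Jun has 30 days (208 − 30 = 178 remain).
Jul has 31 days (178 − 31 = 147 remain).
Aug has 31 days (147 − 31 = 116 remain).
Sep has 30 days (116 − 30 = 86 remain).
Oct has 31 days (86 − 31 = 55 remain).
Nov has 30 days (55 − 30 = 25 remain).
25 into Dec → Dec 25.

Dec 25, 2017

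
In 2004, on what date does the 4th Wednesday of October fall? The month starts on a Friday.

October 2004 begins on a Friday, so the first Wednesday is October 6 (5 days later).
The 4th Wednesday is 3 weeks later: 6 + 21 = 27.

2004-10-27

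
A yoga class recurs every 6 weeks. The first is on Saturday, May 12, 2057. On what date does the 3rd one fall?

The 3rd occurrence is 2 intervals after the first: 2 × 42 = 84 days after May 12, 2057.
May has 31 days — 19 days to the end of May leaves 65.
Jun has 30 days (35 left).
Jul has 31 days (4 left).
4 days into Aug → Aug 4, 2057.

Aug 4, 2057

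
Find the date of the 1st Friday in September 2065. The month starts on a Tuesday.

September 2065 begins on a Tuesday, so the first Friday is September 4 (3 days later).

4 September 2065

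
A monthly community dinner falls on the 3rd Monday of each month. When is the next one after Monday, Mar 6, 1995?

Mar 20, 1995

Mar 1995 starts on a Wednesday; its first Monday is the 6th, so the 3rd Monday is the 20th — Mar 20, 1995.
Mar 20, 1995 is after Mar 6, 1995, so that is the next one.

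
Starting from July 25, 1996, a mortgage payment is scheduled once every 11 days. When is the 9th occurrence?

The 9th occurrence is 8 intervals after the first: 8 × 11 = 88 days after July 25, 1996.
July has 31 days — 6 days to the end of July leaves 82.
August has 31 days (51 left).
September has 30 days (21 left).
21 days into October → October 21, 1996.

October 21, 1996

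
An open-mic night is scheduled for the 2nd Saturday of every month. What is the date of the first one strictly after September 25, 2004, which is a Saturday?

September 2004 starts on a Wednesday; its first Saturday is the 4th, so the 2nd Saturday is the 11th — September 11, 2004.
That is not after September 25, 2004, so look at October 2004.
October 2004 starts on a Friday; its first Saturday is the 2nd, so the 2nd Saturday is the 9th — October 9, 2004.

October 9, 2004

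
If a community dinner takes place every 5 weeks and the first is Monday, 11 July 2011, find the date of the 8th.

12 March 2012

The 8th occurrence is 7 intervals after the first: 7 × 35 = 245 days after 11 July 2011.
July has 31 days — 20 days to the end of July leaves 225.
August has 31 days (194 left).
September has 30 days (164 left).
October has 31 days (133 left).
November has 30 days (103 left).
December has 31 days (72 left).
January has 31 days (41 left).
February has 29 days (12 left).
12 days into March → 12 March 2012.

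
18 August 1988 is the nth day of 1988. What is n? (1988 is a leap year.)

231

Days in months before August: 31 + 29 + 31 + 30 + 31 + 30 + 31 = 213.
Plus 18 days into August → day 231.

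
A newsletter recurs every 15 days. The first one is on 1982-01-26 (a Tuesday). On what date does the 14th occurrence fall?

The 14th occurrence is 13 intervals after the first: 13 × 15 = 195 days after 1982-01-26.
January has 31 days — 5 days to the end of January leaves 190.
February has 28 days (162 left).
March has 31 days (131 left).
April has 30 days (101 left).
May has 31 days (70 left).
June has 30 days (40 left).
July has 31 days (9 left).
9 days into August → 1982-08-09.

1982-08-09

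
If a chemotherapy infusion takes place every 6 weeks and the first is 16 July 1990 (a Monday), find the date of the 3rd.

8 October 1990

The 3rd occurrence is 2 intervals after the first: 2 × 42 = 84 days after 16 July 1990.
July has 31 days — 15 days to the end of July leaves 69.
August has 31 days (38 left).
September has 30 days (8 left).
8 days into October → 8 October 1990.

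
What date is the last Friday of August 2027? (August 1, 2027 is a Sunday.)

August 2027 begins on a Sunday, so the first Friday is August 6 (5 days later).
August 2027 has 31 days. Adding weeks: 6, 13, 20, 27 — the last one ≤ 31 is the 27th.

August 27, 2027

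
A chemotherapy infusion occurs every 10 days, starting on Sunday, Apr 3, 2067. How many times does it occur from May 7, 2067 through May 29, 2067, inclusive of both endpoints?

2

Occurrences land 10·i days after Apr 3, 2067 for i = 0, 1, 2, …
May 7, 2067 is 34 days after the start; 34 ÷ 10 = 3 remainder 4; since the remainder is 4, round up to i = 4. First occurrence in the window: #5 on May 13, 2067 (4×10 = 40 days in).
May 29, 2067 is 56 days after the start; 56 ÷ 10 = 5 remainder 6. Last occurrence in the window: #6 on May 23, 2067.
Occurrences #5 through #6: 2 in total.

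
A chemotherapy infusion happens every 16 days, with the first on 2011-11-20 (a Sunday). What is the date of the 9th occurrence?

The 9th occurrence is 8 intervals after the first: 8 × 16 = 128 days after 2011-11-20.
November has 30 days — 10 days to the end of November leaves 118.
December has 31 days (87 left).
January has 31 days (56 left).
February has 29 days (27 left).
27 days into March → 2012-03-27.

2012-03-27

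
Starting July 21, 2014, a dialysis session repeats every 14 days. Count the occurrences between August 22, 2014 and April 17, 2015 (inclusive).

17

Occurrences land 14·i days after July 21, 2014 for i = 0, 1, 2, …
August 22, 2014 is 32 days after the start; 32 ÷ 14 = 2 remainder 4; since the remainder is 4, round up to i = 3. First occurrence in the window: #4 on September 1, 2014 (3×14 = 42 days in).
April 17, 2015 is 270 days after the start; 270 ÷ 14 = 19 remainder 4. Last occurrence in the window: #20 on April 13, 2015.
Occurrences #4 through #20: 17 in total.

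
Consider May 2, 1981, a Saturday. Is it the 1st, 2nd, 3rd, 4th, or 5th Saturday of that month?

1st

Day 2 falls in week ⌈2/7⌉ of the month.
Days 1–7 hold the 1st Saturday, 8–14 the 2nd, 15–21 the 3rd, 22–28 the 4th, 29–31 the 5th.
2 is in the range for the 1st.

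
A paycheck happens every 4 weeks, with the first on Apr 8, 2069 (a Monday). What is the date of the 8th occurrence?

The 8th occurrence is 7 intervals after the first: 7 × 28 = 196 days after Apr 8, 2069.
Apr has 30 days — 22 days to the end of Apr leaves 174.
May has 31 days (143 left).
Jun has 30 days (113 left).
Jul has 31 days (82 left).
Aug has 31 days (51 left).
Sep has 30 days (21 left).
21 days into Oct → Oct 21, 2069.

Oct 21, 2069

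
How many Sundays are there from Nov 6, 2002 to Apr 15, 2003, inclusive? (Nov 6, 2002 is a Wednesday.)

Nov 6, 2002 is a Wednesday; the first Sunday on or after it is Nov 10, 2002 (4 days later).
From Nov 10, 2002 to Apr 15, 2003: 20 + 31 + 31 + 28 + 31 + 15 = 156 days (rest of Nov, Dec, Jan, Feb, Mar, Apr).
156 ÷ 7 = 22 full weeks with remainder 2, so 22 more Sundays after the first → 23.

23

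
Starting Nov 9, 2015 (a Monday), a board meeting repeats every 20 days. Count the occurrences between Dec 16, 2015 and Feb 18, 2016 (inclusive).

Occurrences land 20·i days after Nov 9, 2015 for i = 0, 1, 2, …
Dec 16, 2015 is 37 days after the start; 37 ÷ 20 = 1 remainder 17; since the remainder is 17, round up to i = 2. First occurrence in the window: #3 on Dec 19, 2015 (2×20 = 40 days in).
Feb 18, 2016 is 101 days after the start; 101 ÷ 20 = 5 remainder 1. Last occurrence in the window: #6 on Feb 17, 2016.
Occurrences #3 through #6: 4 in total.

4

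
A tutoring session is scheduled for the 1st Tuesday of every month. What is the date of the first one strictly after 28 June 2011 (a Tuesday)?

5 July 2011

June 2011 starts on a Wednesday, so its 1st Tuesday is 7 June 2011 (6 days in).
That is not after 28 June 2011, so look at July 2011.
July 2011 starts on a Friday, so its 1st Tuesday is 5 July 2011 (4 days in).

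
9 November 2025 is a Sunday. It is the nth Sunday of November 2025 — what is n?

Day 9 falls in week ⌈9/7⌉ of the month.
Days 1–7 hold the 1st Sunday, 8–14 the 2nd, 15–21 the 3rd, 22–28 the 4th, 29–31 the 5th.
9 is in the range for the 2nd.

2nd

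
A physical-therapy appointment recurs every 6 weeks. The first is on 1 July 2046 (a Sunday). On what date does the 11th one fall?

25 August 2047

The 11th occurrence is 10 intervals after the first: 10 × 42 = 420 days after 1 July 2046.
July has 31 days — 30 days to the end of July leaves 390.
August has 31 days (359 left).
September has 30 days (329 left).
October has 31 days (298 left).
November has 30 days (268 left).
December has 31 days (237 left).
January has 31 days (206 left).
February has 28 days (178 left).
March has 31 days (147 left).
April has 30 days (117 left).
May has 31 days (86 left).
June has 30 days (56 left).
July has 31 days (25 left).
25 days into August → 25 August 2047.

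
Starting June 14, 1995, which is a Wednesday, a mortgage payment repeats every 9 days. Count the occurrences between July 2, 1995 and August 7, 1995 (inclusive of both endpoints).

5

Occurrences land 9·i days after June 14, 1995 for i = 0, 1, 2, …
July 2, 1995 is 18 days after the start; 18 ÷ 9 = 2 remainder 0. First occurrence in the window: #3 on July 2, 1995 (2×9 = 18 days in).
August 7, 1995 is 54 days after the start; 54 ÷ 9 = 6 remainder 0. Last occurrence in the window: #7 on August 7, 1995.
Occurrences #3 through #7: 5 in total.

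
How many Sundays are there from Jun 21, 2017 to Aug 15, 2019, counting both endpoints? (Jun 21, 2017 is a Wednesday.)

112

Jun 21, 2017 is a Wednesday; the first Sunday on or after it is Jun 25, 2017 (4 days later).
From Jun 25, 2017 to Aug 15, 2019: 189 + 365 + 227 = 781 days (rest of 2017, 2018, to Aug 15, 2019 in 2019).
781 ÷ 7 = 111 full weeks with remainder 4, so 111 more Sundays after the first → 112.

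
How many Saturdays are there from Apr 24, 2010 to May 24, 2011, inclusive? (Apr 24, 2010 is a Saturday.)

57

Apr 24, 2010 is a Saturday; the first Saturday on or after it is Apr 24, 2010.
From Apr 24, 2010 to May 24, 2011: 251 + 144 = 395 days (rest of 2010, to May 24, 2011 in 2011).
395 ÷ 7 = 56 full weeks with remainder 3, so 56 more Saturdays after the first → 57.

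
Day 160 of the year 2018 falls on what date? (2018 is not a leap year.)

January has 31 days (160 − 31 = 129 remain).
February has 28 days (129 − 28 = 101 remain).
March has 31 days (101 − 31 = 70 remain).
April has 30 days (70 − 30 = 40 remain).
May has 31 days (40 − 31 = 9 remain).
9 into June → June 9.

June 9, 2018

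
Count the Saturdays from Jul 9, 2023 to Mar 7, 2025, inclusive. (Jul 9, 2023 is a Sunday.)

86

Jul 9, 2023 is a Sunday; the first Saturday on or after it is Jul 15, 2023 (6 days later).
From Jul 15, 2023 to Mar 7, 2025: 169 + 366 + 66 = 601 days (rest of 2023, 2024, to Mar 7, 2025 in 2025).
601 ÷ 7 = 85 full weeks with remainder 6, so 85 more Saturdays after the first → 86.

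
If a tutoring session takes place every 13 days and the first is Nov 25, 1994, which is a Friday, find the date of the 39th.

Apr 2, 1996

The 39th occurrence is 38 intervals after the first: 38 × 13 = 494 days after Nov 25, 1994.
Nov has 30 days — 5 days to the end of Nov leaves 489.
From end of Nov to end of 1994 is 31 days (458 left).
1995 has 365 days (93 left).
Jan has 31 days (62 left).
Feb has 29 days (33 left).
Mar has 31 days (2 left).
2 days into Apr → Apr 2, 1996.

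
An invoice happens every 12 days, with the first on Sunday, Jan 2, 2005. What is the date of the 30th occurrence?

Dec 16, 2005

The 30th occurrence is 29 intervals after the first: 29 × 12 = 348 days after Jan 2, 2005.
Jan has 31 days — 29 days to the end of Jan leaves 319.
Feb has 28 days (291 left).
Mar has 31 days (260 left).
Apr has 30 days (230 left).
May has 31 days (199 left).
Jun has 30 days (169 left).
Jul has 31 days (138 left).
Aug has 31 days (107 left).
Sep has 30 days (77 left).
Oct has 31 days (46 left).
Nov has 30 days (16 left).
16 days into Dec → Dec 16, 2005.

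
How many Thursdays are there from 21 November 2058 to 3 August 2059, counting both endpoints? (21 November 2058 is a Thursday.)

21 November 2058 is a Thursday; the first Thursday on or after it is 21 November 2058.
From 21 November 2058 to 3 August 2059: 9 + 31 + 31 + 28 + 31 + 30 + 31 + 30 + 31 + 3 = 255 days (rest of November, December, January, February, March, April, May, June, July, August).
255 ÷ 7 = 36 full weeks with remainder 3, so 36 more Thursdays after the first → 37.

37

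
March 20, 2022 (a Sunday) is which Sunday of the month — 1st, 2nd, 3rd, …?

3rd

Day 20 falls in week ⌈20/7⌉ of the month.
Days 1–7 hold the 1st Sunday, 8–14 the 2nd, 15–21 the 3rd, 22–28 the 4th, 29–31 the 5th.
20 is in the range for the 3rd.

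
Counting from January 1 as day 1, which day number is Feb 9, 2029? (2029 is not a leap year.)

40

Days in months before Feb: 31 = 31.
Plus 9 days into Feb → day 40.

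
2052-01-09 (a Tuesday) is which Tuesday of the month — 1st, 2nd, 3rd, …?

2nd

Day 9 falls in week ⌈9/7⌉ of the month.
Days 1–7 hold the 1st Tuesday, 8–14 the 2nd, 15–21 the 3rd, 22–28 the 4th, 29–31 the 5th.
9 is in the range for the 2nd.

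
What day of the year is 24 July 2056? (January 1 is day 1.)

206

Days in months before July: 31 + 29 + 31 + 30 + 31 + 30 = 182.
Plus 24 days into July → day 206.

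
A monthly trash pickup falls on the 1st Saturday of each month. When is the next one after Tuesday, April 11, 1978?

April 1978 starts on a Saturday, so its 1st Saturday is April 1, 1978.
That is not after April 11, 1978, so look at May 1978.
May 1978 starts on a Monday, so its 1st Saturday is May 6, 1978 (5 days in).

May 6, 1978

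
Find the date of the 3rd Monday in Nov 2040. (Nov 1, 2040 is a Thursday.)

Nov 2040 begins on a Thursday, so the first Monday is Nov 5 (4 days later).
The 3rd Monday is 2 weeks later: 5 + 14 = 19.

Nov 19, 2040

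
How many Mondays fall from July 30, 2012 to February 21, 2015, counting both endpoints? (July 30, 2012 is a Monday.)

134

July 30, 2012 is a Monday; the first Monday on or after it is July 30, 2012.
From July 30, 2012 to February 21, 2015: 154 + 365 + 365 + 52 = 936 days (rest of 2012, 2013, 2014, to February 21, 2015 in 2015).
936 ÷ 7 = 133 full weeks with remainder 5, so 133 more Mondays after the first → 134.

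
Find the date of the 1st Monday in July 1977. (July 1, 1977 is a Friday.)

July 1977 begins on a Friday, so the first Monday is July 4 (3 days later).

4 July 1977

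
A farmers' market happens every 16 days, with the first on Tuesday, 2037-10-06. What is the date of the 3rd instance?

The 3rd occurrence is 2 intervals after the first: 2 × 16 = 32 days after 2037-10-06.
October has 31 days — 25 days to the end of October leaves 7.
7 days into November → 2037-11-07.

2037-11-07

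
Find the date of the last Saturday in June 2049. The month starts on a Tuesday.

June 2049 begins on a Tuesday, so the first Saturday is June 5 (4 days later).
June 2049 has 30 days. Adding weeks: 5, 12, 19, 26 — the last one ≤ 30 is the 26th.

June 26, 2049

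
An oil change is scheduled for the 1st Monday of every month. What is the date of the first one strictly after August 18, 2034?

August 2034 starts on a Tuesday, so its 1st Monday is August 7, 2034 (6 days in).
That is not after August 18, 2034, so look at September 2034.
September 2034 starts on a Friday, so its 1st Monday is September 4, 2034 (3 days in).

September 4, 2034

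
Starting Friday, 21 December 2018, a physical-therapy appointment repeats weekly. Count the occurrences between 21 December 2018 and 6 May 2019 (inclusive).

20

Occurrences land 7·i days after 21 December 2018 for i = 0, 1, 2, …
The window opens on the start date, so the first occurrence inside is #1 on 21 December 2018.
6 May 2019 is 136 days after the start; 136 ÷ 7 = 19 remainder 3. Last occurrence in the window: #20 on 3 May 2019.
Occurrences #1 through #20: 20 in total.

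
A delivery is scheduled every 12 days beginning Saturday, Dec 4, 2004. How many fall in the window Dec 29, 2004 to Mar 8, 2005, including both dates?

Occurrences land 12·i days after Dec 4, 2004 for i = 0, 1, 2, …
Dec 29, 2004 is 25 days after the start; 25 ÷ 12 = 2 remainder 1; since the remainder is 1, round up to i = 3. First occurrence in the window: #4 on Jan 9, 2005 (3×12 = 36 days in).
Mar 8, 2005 is 94 days after the start; 94 ÷ 12 = 7 remainder 10. Last occurrence in the window: #8 on Feb 26, 2005.
Occurrences #4 through #8: 5 in total.

5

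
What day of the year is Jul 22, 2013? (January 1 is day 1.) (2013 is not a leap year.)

Days in months before Jul: 31 + 28 + 31 + 30 + 31 + 30 = 181.
Plus 22 days into Jul → day 203.

203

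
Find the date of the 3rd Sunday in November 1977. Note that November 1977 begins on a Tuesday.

20 November 1977

November 1977 begins on a Tuesday, so the first Sunday is November 6 (5 days later).
The 3rd Sunday is 2 weeks later: 6 + 14 = 20.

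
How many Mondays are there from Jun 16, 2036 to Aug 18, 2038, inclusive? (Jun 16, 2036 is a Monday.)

114

Jun 16, 2036 is a Monday; the first Monday on or after it is Jun 16, 2036.
From Jun 16, 2036 to Aug 18, 2038: 198 + 365 + 230 = 793 days (rest of 2036, 2037, to Aug 18, 2038 in 2038).
793 ÷ 7 = 113 full weeks with remainder 2, so 113 more Mondays after the first → 114.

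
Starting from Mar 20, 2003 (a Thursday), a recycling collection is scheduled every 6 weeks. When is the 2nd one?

The 2nd occurrence is 1 interval after the first: 1 × 42 = 42 days after Mar 20, 2003.
Mar has 31 days — 11 days to the end of Mar leaves 31.
Apr has 30 days (1 left).
1 day into May → May 1, 2003.

May 1, 2003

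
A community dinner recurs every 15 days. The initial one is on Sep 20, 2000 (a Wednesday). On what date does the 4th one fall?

Nov 4, 2000

The 4th occurrence is 3 intervals after the first: 3 × 15 = 45 days after Sep 20, 2000.
Sep has 30 days — 10 days to the end of Sep leaves 35.
Oct has 31 days (4 left).
4 days into Nov → Nov 4, 2000.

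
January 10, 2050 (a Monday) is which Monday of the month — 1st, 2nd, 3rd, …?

2nd

Day 10 falls in week ⌈10/7⌉ of the month.
Days 1–7 hold the 1st Monday, 8–14 the 2nd, 15–21 the 3rd, 22–28 the 4th, 29–31 the 5th.
10 is in the range for the 2nd.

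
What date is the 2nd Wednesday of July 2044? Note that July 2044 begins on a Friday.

July 2044 begins on a Friday, so the first Wednesday is July 6 (5 days later).
The 2nd Wednesday is 1 weeks later: 6 + 7 = 13.

2044-07-13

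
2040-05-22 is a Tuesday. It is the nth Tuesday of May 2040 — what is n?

Day 22 falls in week ⌈22/7⌉ of the month.
Days 1–7 hold the 1st Tuesday, 8–14 the 2nd, 15–21 the 3rd, 22–28 the 4th, 29–31 the 5th.
22 is in the range for the 4th.

4th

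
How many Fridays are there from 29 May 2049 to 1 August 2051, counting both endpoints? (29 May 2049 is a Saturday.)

29 May 2049 is a Saturday; the first Friday on or after it is 4 June 2049 (6 days later).
From 4 June 2049 to 1 August 2051: 210 + 365 + 213 = 788 days (rest of 2049, 2050, to 1 August 2051 in 2051).
788 ÷ 7 = 112 full weeks with remainder 4, so 112 more Fridays after the first → 113.

113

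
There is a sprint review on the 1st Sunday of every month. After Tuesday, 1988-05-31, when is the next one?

May 1988 starts on a Sunday, so its 1st Sunday is 1988-05-01.
That is not after 1988-05-31, so look at June 1988.
June 1988 starts on a Wednesday, so its 1st Sunday is 1988-06-05 (4 days in).

1988-06-05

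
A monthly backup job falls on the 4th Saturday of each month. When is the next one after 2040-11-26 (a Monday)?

2040-12-22

November 2040 starts on a Thursday; its first Saturday is the 3rd, so the 4th Saturday is the 24th — 2040-11-24.
That is not after 2040-11-26, so look at December 2040.
December 2040 starts on a Saturday; its first Saturday is the 1st, so the 4th Saturday is the 22nd — 2040-12-22.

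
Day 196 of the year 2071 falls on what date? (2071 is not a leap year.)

January has 31 days (196 − 31 = 165 remain).
February has 28 days (165 − 28 = 137 remain).
March has 31 days (137 − 31 = 106 remain).
April has 30 days (106 − 30 = 76 remain).
May has 31 days (76 − 31 = 45 remain).
June has 30 days (45 − 30 = 15 remain).
15 into July → July 15.

July 15, 2071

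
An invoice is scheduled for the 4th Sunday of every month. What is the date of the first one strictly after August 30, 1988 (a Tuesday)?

August 1988 starts on a Monday; its first Sunday is the 7th, so the 4th Sunday is the 28th — August 28, 1988.
That is not after August 30, 1988, so look at September 1988.
September 1988 starts on a Thursday; its first Sunday is the 4th, so the 4th Sunday is the 25th — September 25, 1988.

September 25, 1988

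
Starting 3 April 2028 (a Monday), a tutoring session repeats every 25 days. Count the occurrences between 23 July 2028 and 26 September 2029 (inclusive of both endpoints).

17

Occurrences land 25·i days after 3 April 2028 for i = 0, 1, 2, …
23 July 2028 is 111 days after the start; 111 ÷ 25 = 4 remainder 11; since the remainder is 11, round up to i = 5. First occurrence in the window: #6 on 6 August 2028 (5×25 = 125 days in).
26 September 2029 is 541 days after the start; 541 ÷ 25 = 21 remainder 16. Last occurrence in the window: #22 on 10 September 2029.
Occurrences #6 through #22: 17 in total.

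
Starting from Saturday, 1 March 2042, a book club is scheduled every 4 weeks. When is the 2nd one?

29 March 2042

The 2nd occurrence is 1 interval after the first: 1 × 28 = 28 days after 1 March 2042.
28 days later is 29 March 2042.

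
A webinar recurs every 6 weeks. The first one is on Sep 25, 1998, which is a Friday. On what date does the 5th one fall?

Mar 12, 1999

The 5th occurrence is 4 intervals after the first: 4 × 42 = 168 days after Sep 25, 1998.
Sep has 30 days — 5 days to the end of Sep leaves 163.
Oct has 31 days (132 left).
Nov has 30 days (102 left).
Dec has 31 days (71 left).
Jan has 31 days (40 left).
Feb has 28 days (12 left).
12 days into Mar → Mar 12, 1999.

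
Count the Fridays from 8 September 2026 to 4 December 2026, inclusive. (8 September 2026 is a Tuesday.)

8 September 2026 is a Tuesday; the first Friday on or after it is 11 September 2026 (3 days later).
From 11 September 2026 to 4 December 2026: 19 + 31 + 30 + 4 = 84 days (rest of September, October, November, December).
84 ÷ 7 = 12 full weeks with remainder 0, so 12 more Fridays after the first → 13.

13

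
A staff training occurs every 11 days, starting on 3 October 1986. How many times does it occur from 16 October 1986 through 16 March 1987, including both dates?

Occurrences land 11·i days after 3 October 1986 for i = 0, 1, 2, …
16 October 1986 is 13 days after the start; 13 ÷ 11 = 1 remainder 2; since the remainder is 2, round up to i = 2. First occurrence in the window: #3 on 25 October 1986 (2×11 = 22 days in).
16 March 1987 is 164 days after the start; 164 ÷ 11 = 14 remainder 10. Last occurrence in the window: #15 on 6 March 1987.
Occurrences #3 through #15: 13 in total.

13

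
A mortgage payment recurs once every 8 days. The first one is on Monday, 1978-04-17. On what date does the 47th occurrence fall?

The 47th occurrence is 46 intervals after the first: 46 × 8 = 368 days after 1978-04-17.
April has 30 days — 13 days to the end of April leaves 355.
May has 31 days (324 left).
June has 30 days (294 left).
July has 31 days (263 left).
August has 31 days (232 left).
September has 30 days (202 left).
October has 31 days (171 left).
November has 30 days (141 left).
December has 31 days (110 left).
January has 31 days (79 left).
February has 28 days (51 left).
March has 31 days (20 left).
20 days into April → 1979-04-20.

1979-04-20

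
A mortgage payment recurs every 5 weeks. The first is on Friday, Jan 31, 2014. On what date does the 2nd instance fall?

Mar 7, 2014

The 2nd occurrence is 1 interval after the first: 1 × 35 = 35 days after Jan 31, 2014.
Jan has 31 days — 0 days to the end of Jan leaves 35.
Feb has 28 days (7 left).
7 days into Mar → Mar 7, 2014.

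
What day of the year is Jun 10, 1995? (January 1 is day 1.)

Days in months before Jun: 31 + 28 + 31 + 30 + 31 = 151.
Plus 10 days into Jun → day 161.

161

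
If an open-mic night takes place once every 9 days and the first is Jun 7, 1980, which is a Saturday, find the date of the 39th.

May 15, 1981

The 39th occurrence is 38 intervals after the first: 38 × 9 = 342 days after Jun 7, 1980.
Jun has 30 days — 23 days to the end of Jun leaves 319.
Jul has 31 days (288 left).
Aug has 31 days (257 left).
Sep has 30 days (227 left).
Oct has 31 days (196 left).
Nov has 30 days (166 left).
Dec has 31 days (135 left).
Jan has 31 days (104 left).
Feb has 28 days (76 left).
Mar has 31 days (45 left).
Apr has 30 days (15 left).
15 days into May → May 15, 1981.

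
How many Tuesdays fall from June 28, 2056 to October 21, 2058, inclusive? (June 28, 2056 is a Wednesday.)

120

June 28, 2056 is a Wednesday; the first Tuesday on or after it is July 4, 2056 (6 days later).
From July 4, 2056 to October 21, 2058: 180 + 365 + 294 = 839 days (rest of 2056, 2057, to October 21, 2058 in 2058).
839 ÷ 7 = 119 full weeks with remainder 6, so 119 more Tuesdays after the first → 120.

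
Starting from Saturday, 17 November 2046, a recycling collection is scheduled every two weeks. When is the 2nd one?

The 2nd occurrence is 1 interval after the first: 1 × 14 = 14 days after 17 November 2046.
November has 30 days — 13 days to the end of November leaves 1.
1 day into December → 1 December 2046.

1 December 2046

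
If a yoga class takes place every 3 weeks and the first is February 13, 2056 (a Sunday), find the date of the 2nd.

March 5, 2056

The 2nd occurrence is 1 interval after the first: 1 × 21 = 21 days after February 13, 2056.
February has 29 days — 16 days to the end of February leaves 5.
5 days into March → March 5, 2056.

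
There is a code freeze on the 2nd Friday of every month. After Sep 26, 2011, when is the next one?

Oct 14, 2011

Sep 2011 starts on a Thursday; its first Friday is the 2nd, so the 2nd Friday is the 9th — Sep 9, 2011.
That is not after Sep 26, 2011, so look at Oct 2011.
Oct 2011 starts on a Saturday; its first Friday is the 7th, so the 2nd Friday is the 14th — Oct 14, 2011.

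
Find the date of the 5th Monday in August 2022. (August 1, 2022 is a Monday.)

August 29, 2022

August 2022 begins on a Monday, so the first Monday is August 1.
The 5th Monday is 4 weeks later: 1 + 28 = 29.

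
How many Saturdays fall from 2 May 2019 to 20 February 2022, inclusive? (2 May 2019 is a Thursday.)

147

2 May 2019 is a Thursday; the first Saturday on or after it is 4 May 2019 (2 days later).
From 4 May 2019 to 20 February 2022: 241 + 366 + 365 + 51 = 1023 days (rest of 2019, 2020, 2021, to 20 February 2022 in 2022).
1023 ÷ 7 = 146 full weeks with remainder 1, so 146 more Saturdays after the first → 147.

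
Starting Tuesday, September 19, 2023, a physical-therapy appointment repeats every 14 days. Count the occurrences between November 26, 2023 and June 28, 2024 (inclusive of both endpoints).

16

Occurrences land 14·i days after September 19, 2023 for i = 0, 1, 2, …
November 26, 2023 is 68 days after the start; 68 ÷ 14 = 4 remainder 12; since the remainder is 12, round up to i = 5. First occurrence in the window: #6 on November 28, 2023 (5×14 = 70 days in).
June 28, 2024 is 283 days after the start; 283 ÷ 14 = 20 remainder 3. Last occurrence in the window: #21 on June 25, 2024.
Occurrences #6 through #21: 16 in total.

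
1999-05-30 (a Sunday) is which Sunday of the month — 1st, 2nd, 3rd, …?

5th

Day 30 falls in week ⌈30/7⌉ of the month.
Days 1–7 hold the 1st Sunday, 8–14 the 2nd, 15–21 the 3rd, 22–28 the 4th, 29–31 the 5th.
30 is in the range for the 5th.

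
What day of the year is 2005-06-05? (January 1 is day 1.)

156

Days in months before June: 31 + 28 + 31 + 30 + 31 = 151.
Plus 5 days into June → day 156.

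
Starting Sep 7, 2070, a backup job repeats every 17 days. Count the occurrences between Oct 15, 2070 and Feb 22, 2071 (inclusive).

7

Occurrences land 17·i days after Sep 7, 2070 for i = 0, 1, 2, …
Oct 15, 2070 is 38 days after the start; 38 ÷ 17 = 2 remainder 4; since the remainder is 4, round up to i = 3. First occurrence in the window: #4 on Oct 28, 2070 (3×17 = 51 days in).
Feb 22, 2071 is 168 days after the start; 168 ÷ 17 = 9 remainder 15. Last occurrence in the window: #10 on Feb 7, 2071.
Occurrences #4 through #10: 7 in total.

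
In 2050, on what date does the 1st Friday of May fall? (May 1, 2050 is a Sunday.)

2050-05-06

May 2050 begins on a Sunday, so the first Friday is May 6 (5 days later).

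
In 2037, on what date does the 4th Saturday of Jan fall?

Jan 24, 2037

The first Saturday of Jan 2037 is Jan 3.
The 4th Saturday is 3 weeks later: 3 + 21 = 24.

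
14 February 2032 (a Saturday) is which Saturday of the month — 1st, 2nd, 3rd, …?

2nd

Day 14 falls in week ⌈14/7⌉ of the month.
Days 1–7 hold the 1st Saturday, 8–14 the 2nd, 15–21 the 3rd, 22–28 the 4th, 29–31 the 5th.
14 is in the range for the 2nd.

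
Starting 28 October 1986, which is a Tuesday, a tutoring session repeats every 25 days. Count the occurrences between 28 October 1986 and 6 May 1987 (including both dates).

Occurrences land 25·i days after 28 October 1986 for i = 0, 1, 2, …
The window opens on the start date, so the first occurrence inside is #1 on 28 October 1986.
6 May 1987 is 190 days after the start; 190 ÷ 25 = 7 remainder 15. Last occurrence in the window: #8 on 21 April 1987.
Occurrences #1 through #8: 8 in total.

8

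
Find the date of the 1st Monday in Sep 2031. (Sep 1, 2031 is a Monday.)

Sep 2031 begins on a Monday, so the first Monday is Sep 1.

Sep 1, 2031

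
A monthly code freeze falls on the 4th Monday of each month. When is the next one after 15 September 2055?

27 September 2055

September 2055 starts on a Wednesday; its first Monday is the 6th, so the 4th Monday is the 27th — 27 September 2055.
27 September 2055 is after 15 September 2055, so that is the next one.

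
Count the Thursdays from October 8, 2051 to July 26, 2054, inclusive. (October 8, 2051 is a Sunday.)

October 8, 2051 is a Sunday; the first Thursday on or after it is October 12, 2051 (4 days later).
From October 12, 2051 to July 26, 2054: 80 + 366 + 365 + 207 = 1018 days (rest of 2051, 2052, 2053, to July 26, 2054 in 2054).
1018 ÷ 7 = 145 full weeks with remainder 3, so 145 more Thursdays after the first → 146.

146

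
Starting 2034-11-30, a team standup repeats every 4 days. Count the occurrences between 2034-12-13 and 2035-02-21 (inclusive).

Occurrences land 4·i days after 2034-11-30 for i = 0, 1, 2, …
2034-12-13 is 13 days after the start; 13 ÷ 4 = 3 remainder 1; since the remainder is 1, round up to i = 4. First occurrence in the window: #5 on 2034-12-16 (4×4 = 16 days in).
2035-02-21 is 83 days after the start; 83 ÷ 4 = 20 remainder 3. Last occurrence in the window: #21 on 2035-02-18.
Occurrences #5 through #21: 17 in total.

17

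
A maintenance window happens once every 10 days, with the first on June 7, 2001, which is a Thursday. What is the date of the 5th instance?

July 17, 2001

The 5th occurrence is 4 intervals after the first: 4 × 10 = 40 days after June 7, 2001.
June has 30 days — 23 days to the end of June leaves 17.
17 days into July → July 17, 2001.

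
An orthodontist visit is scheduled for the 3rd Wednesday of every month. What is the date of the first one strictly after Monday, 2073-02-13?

2073-02-15

February 2073 starts on a Wednesday; its first Wednesday is the 1st, so the 3rd Wednesday is the 15th — 2073-02-15.
2073-02-15 is after 2073-02-13, so that is the next one.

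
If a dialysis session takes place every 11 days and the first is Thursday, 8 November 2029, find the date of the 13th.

20 March 2030

The 13th occurrence is 12 intervals after the first: 12 × 11 = 132 days after 8 November 2029.
November has 30 days — 22 days to the end of November leaves 110.
December has 31 days (79 left).
January has 31 days (48 left).
February has 28 days (20 left).
20 days into March → 20 March 2030.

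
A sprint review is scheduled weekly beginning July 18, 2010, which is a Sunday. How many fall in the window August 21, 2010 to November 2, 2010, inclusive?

11

Occurrences land 7·i days after July 18, 2010 for i = 0, 1, 2, …
August 21, 2010 is 34 days after the start; 34 ÷ 7 = 4 remainder 6; since the remainder is 6, round up to i = 5. First occurrence in the window: #6 on August 22, 2010 (5×7 = 35 days in).
November 2, 2010 is 107 days after the start; 107 ÷ 7 = 15 remainder 2. Last occurrence in the window: #16 on October 31, 2010.
Occurrences #6 through #16: 11 in total.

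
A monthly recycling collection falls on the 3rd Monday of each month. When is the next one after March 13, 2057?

March 2057 starts on a Thursday; its first Monday is the 5th, so the 3rd Monday is the 19th — March 19, 2057.
March 19, 2057 is after March 13, 2057, so that is the next one.

March 19, 2057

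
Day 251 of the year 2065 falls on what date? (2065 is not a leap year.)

Sep 8, 2065

Jan has 31 days (251 − 31 = 220 remain).
Feb has 28 days (220 − 28 = 192 remain).
Mar has 31 days (192 − 31 = 161 remain).
Apr has 30 days (161 − 30 = 131 remain).
May has 31 days (131 − 31 = 100 remain).
Jun has 30 days (100 − 30 = 70 remain).
Jul has 31 days (70 − 31 = 39 remain).
Aug has 31 days (39 − 31 = 8 remain).
8 into Sep → Sep 8.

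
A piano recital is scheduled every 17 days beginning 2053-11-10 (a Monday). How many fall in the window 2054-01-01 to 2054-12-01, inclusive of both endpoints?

19

Occurrences land 17·i days after 2053-11-10 for i = 0, 1, 2, …
2054-01-01 is 52 days after the start; 52 ÷ 17 = 3 remainder 1; since the remainder is 1, round up to i = 4. First occurrence in the window: #5 on 2054-01-17 (4×17 = 68 days in).
2054-12-01 is 386 days after the start; 386 ÷ 17 = 22 remainder 12. Last occurrence in the window: #23 on 2054-11-19.
Occurrences #5 through #23: 19 in total.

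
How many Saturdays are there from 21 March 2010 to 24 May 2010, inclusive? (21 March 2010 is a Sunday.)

21 March 2010 is a Sunday; the first Saturday on or after it is 27 March 2010 (6 days later).
From 27 March 2010 to 24 May 2010: 4 + 30 + 24 = 58 days (rest of March, April, May).
58 ÷ 7 = 8 full weeks with remainder 2, so 8 more Saturdays after the first → 9.

9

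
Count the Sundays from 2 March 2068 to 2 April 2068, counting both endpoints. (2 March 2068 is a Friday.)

5

2 March 2068 is a Friday; the first Sunday on or after it is 4 March 2068 (2 days later).
From 4 March 2068 to 2 April 2068: 27 + 2 = 29 days (rest of March, April).
29 ÷ 7 = 4 full weeks with remainder 1, so 4 more Sundays after the first → 5.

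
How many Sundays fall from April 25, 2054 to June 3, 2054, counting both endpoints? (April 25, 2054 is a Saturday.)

April 25, 2054 is a Saturday; the first Sunday on or after it is April 26, 2054 (1 day later).
From April 26, 2054 to June 3, 2054: 4 + 31 + 3 = 38 days (rest of April, May, June).
38 ÷ 7 = 5 full weeks with remainder 3, so 5 more Sundays after the first → 6.

6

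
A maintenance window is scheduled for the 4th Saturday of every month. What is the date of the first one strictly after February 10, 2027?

February 2027 starts on a Monday; its first Saturday is the 6th, so the 4th Saturday is the 27th — February 27, 2027.
February 27, 2027 is after February 10, 2027, so that is the next one.

February 27, 2027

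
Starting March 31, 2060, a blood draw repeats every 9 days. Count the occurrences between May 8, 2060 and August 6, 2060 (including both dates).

Occurrences land 9·i days after March 31, 2060 for i = 0, 1, 2, …
May 8, 2060 is 38 days after the start; 38 ÷ 9 = 4 remainder 2; since the remainder is 2, round up to i = 5. First occurrence in the window: #6 on May 15, 2060 (5×9 = 45 days in).
August 6, 2060 is 128 days after the start; 128 ÷ 9 = 14 remainder 2. Last occurrence in the window: #15 on August 4, 2060.
Occurrences #6 through #15: 10 in total.

10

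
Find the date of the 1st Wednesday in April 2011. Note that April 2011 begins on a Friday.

2011-04-06

April 2011 begins on a Friday, so the first Wednesday is April 6 (5 days later).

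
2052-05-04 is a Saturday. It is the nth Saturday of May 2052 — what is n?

Day 4 falls in week ⌈4/7⌉ of the month.
Days 1–7 hold the 1st Saturday, 8–14 the 2nd, 15–21 the 3rd, 22–28 the 4th, 29–31 the 5th.
4 is in the range for the 1st.

1st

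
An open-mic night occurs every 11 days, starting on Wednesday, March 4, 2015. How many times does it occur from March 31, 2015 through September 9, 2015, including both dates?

Occurrences land 11·i days after March 4, 2015 for i = 0, 1, 2, …
March 31, 2015 is 27 days after the start; 27 ÷ 11 = 2 remainder 5; since the remainder is 5, round up to i = 3. First occurrence in the window: #4 on April 6, 2015 (3×11 = 33 days in).
September 9, 2015 is 189 days after the start; 189 ÷ 11 = 17 remainder 2. Last occurrence in the window: #18 on September 7, 2015.
Occurrences #4 through #18: 15 in total.

15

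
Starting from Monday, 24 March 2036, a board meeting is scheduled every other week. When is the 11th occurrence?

11 August 2036

The 11th occurrence is 10 intervals after the first: 10 × 14 = 140 days after 24 March 2036.
March has 31 days — 7 days to the end of March leaves 133.
April has 30 days (103 left).
May has 31 days (72 left).
June has 30 days (42 left).
July has 31 days (11 left).
11 days into August → 11 August 2036.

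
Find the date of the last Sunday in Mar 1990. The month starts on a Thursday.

Mar 1990 begins on a Thursday, so the first Sunday is Mar 4 (3 days later).
Mar 1990 has 31 days. Adding weeks: 4, 11, 18, 25 — the last one ≤ 31 is the 25th.

Mar 25, 1990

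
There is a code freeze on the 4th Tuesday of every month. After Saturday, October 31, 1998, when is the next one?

November 24, 1998

October 1998 starts on a Thursday; its first Tuesday is the 6th, so the 4th Tuesday is the 27th — October 27, 1998.
That is not after October 31, 1998, so look at November 1998.
November 1998 starts on a Sunday; its first Tuesday is the 3rd, so the 4th Tuesday is the 24th — November 24, 1998.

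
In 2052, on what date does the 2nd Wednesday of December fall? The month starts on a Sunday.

December 2052 begins on a Sunday, so the first Wednesday is December 4 (3 days later).
The 2nd Wednesday is 1 weeks later: 4 + 7 = 11.

11 December 2052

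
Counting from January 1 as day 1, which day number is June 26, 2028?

178

Days in months before June: 31 + 29 + 31 + 30 + 31 = 152.
Plus 26 days into June → day 178.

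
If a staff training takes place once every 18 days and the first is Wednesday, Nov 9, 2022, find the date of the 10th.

The 10th occurrence is 9 intervals after the first: 9 × 18 = 162 days after Nov 9, 2022.
Nov has 30 days — 21 days to the end of Nov leaves 141.
Dec has 31 days (110 left).
Jan has 31 days (79 left).
Feb has 28 days (51 left).
Mar has 31 days (20 left).
20 days into Apr → Apr 20, 2023.

Apr 20, 2023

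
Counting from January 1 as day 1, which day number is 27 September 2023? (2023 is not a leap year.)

Days in months before September: 31 + 28 + 31 + 30 + 31 + 30 + 31 + 31 = 243.
Plus 27 days into September → day 270.

270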